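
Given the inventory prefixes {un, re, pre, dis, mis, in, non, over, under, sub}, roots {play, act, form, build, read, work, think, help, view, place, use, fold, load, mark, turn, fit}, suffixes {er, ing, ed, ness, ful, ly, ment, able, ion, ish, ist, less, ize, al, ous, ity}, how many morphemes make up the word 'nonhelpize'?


Segmenting 'nonhelpize' against the inventory:
  'non' -> prefix (morpheme 1)
  'help' -> root (morpheme 2)
  'ize' -> suffix (morpheme 3)
Total morphemes: 3

3


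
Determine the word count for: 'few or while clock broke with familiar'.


Counting words by splitting on spaces:
  Word 1: 'few'
  Word 2: 'or'
  Word 3: 'while'
  Word 4: 'clock'
  Word 5: 'broke'
  Word 6: 'with'
  Word 7: 'familiar'
Total words: 7

7


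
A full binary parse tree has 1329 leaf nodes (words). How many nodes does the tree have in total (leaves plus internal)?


Leaf nodes (terminals): 1329
Internal nodes = n - 1 = 1329 - 1 = 1328
Total = leaves + internal = 1329 + 1328 = 2657

2657


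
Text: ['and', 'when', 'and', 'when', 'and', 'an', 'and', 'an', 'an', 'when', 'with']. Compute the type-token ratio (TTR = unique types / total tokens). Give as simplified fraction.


Tokens: 11
Unique types: ('an', 'and', 'when', 'with') = 4
TTR = 4/11
Already in lowest terms.

4/11


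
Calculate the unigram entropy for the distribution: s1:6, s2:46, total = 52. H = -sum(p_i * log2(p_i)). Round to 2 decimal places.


Computing entropy H = -sum(p_i * log2(p_i)):
  s1: p = 6/52 = 0.1154, -p*log2(p) = 0.3595
  s2: p = 46/52 = 0.8846, -p*log2(p) = 0.1565
H = sum of terms = 0.5160
Rounded to 2 decimals: 0.52

0.52


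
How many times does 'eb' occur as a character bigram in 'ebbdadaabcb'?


Scanning 'ebbdadaabcb' for bigram 'eb':
  Position 0: 'eb' -> MATCH
  Position 1: 'bb' -> no
  Position 2: 'bd' -> no
  Position 3: 'da' -> no
  Position 4: 'ad' -> no
  Position 5: 'da' -> no
  Position 6: 'aa' -> no
  Position 7: 'ab' -> no
  Position 8: 'bc' -> no
  Position 9: 'cb' -> no
Total matches: 1

1


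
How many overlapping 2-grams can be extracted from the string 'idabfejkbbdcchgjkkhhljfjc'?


String 'idabfejkbbdcchgjkkhhljfjc' has length L = 25.
Number of overlapping n-grams = L - n + 1
Substituting: 25 - 2 + 1 = 24

24


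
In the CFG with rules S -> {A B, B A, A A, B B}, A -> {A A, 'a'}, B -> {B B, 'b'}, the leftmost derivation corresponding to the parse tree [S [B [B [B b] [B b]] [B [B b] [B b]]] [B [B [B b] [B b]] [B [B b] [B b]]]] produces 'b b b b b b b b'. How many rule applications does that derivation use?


Every bracketed nonterminal node [X ...] in the tree is produced by exactly one rule application.
Reading the tree off as a leftmost derivation:
  Step 1: S  =>  B B   (applied S -> B B)
  Step 2: B B  =>  B B B   (applied B -> B B)
  Step 3: B B B  =>  B B B B   (applied B -> B B)
  Step 4: B B B B  =>  b B B B   (applied B -> b)
  Step 5: b B B B  =>  b b B B   (applied B -> b)
  Step 6: b b B B  =>  b b B B B   (applied B -> B B)
  Step 7: b b B B B  =>  b b b B B   (applied B -> b)
  Step 8: b b b B B  =>  b b b b B   (applied B -> b)
  Step 9: b b b b B  =>  b b b b B B   (applied B -> B B)
  Step 10: b b b b B B  =>  b b b b B B B   (applied B -> B B)
  Step 11: b b b b B B B  =>  b b b b b B B   (applied B -> b)
  Step 12: b b b b b B B  =>  b b b b b b B   (applied B -> b)
  Step 13: b b b b b b B  =>  b b b b b b B B   (applied B -> B B)
  Step 14: b b b b b b B B  =>  b b b b b b b B   (applied B -> b)
  Step 15: b b b b b b b B  =>  b b b b b b b b   (applied B -> b)
Final yield: b b b b b b b b
Total rewrite steps: 15

15


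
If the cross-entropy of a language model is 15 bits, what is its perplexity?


Perplexity formula: PP = 2^H
H = 15
PP = 2^15
PP = 2^15 = 32768

32768


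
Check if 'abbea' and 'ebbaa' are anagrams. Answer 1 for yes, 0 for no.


Sort characters of 'abbea': 'aabbe'
Sort characters of 'ebbaa': 'aabbe'
Sorted forms match -> they ARE anagrams
Result: 1

1


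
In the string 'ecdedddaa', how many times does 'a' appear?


Scanning 'ecdedddaa' for 'a':
  Position 7: 'a' -> MATCH (count: 1)
  Position 8: 'a' -> MATCH (count: 2)
Total occurrences of 'a': 2

2


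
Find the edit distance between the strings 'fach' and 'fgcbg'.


Building DP table for s1='fach' (len 4) and s2='fgcbg' (len 5):
       f  g  c  b  g
    0  1  2  3  4  5
  f 1  0  1  2  3  4
  a 2  1  1  2  3  4
  c 3  2  2  1  2  3
  h 4  3  3  2  2  3
Edit distance = dp[4][5] = 3

3


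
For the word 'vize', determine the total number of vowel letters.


Scanning each character of 'vize':
  Position 1: 'v' -> consonant (running count: 0)
  Position 2: 'i' -> vowel (running count: 1)
  Position 3: 'z' -> consonant (running count: 1)
  Position 4: 'e' -> vowel (running count: 2)
Total vowels: 2

2


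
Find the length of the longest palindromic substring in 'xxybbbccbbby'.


Scanning 'xxybbbccbbby' for palindromic substrings.
Substring at positions 2-11: 'ybbbccbbby'.
Check: reverse('ybbbccbbby') = 'ybbbccbbby' -> palindrome confirmed.
Neighbouring characters ('x' / '-') break symmetry, so it cannot extend further.
No longer palindromic substring exists; longest length = 10

10


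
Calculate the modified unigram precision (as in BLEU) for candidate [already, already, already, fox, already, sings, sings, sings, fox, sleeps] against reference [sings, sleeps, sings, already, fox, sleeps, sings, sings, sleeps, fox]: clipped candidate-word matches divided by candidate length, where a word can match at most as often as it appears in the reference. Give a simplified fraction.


Reference word counts: {'already': 1, 'fox': 2, 'sings': 4, 'sleeps': 3}
Checking each candidate word (with clipping):
  'already' -> in reference (ref count 1, used 1/1) -> match (matches: 1)
  'already' -> ref count 1 already used up (1/1) -> clipped, no match (matches: 1)
  'already' -> ref count 1 already used up (1/1) -> clipped, no match (matches: 1)
  'fox' -> in reference (ref count 2, used 1/2) -> match (matches: 2)
  'already' -> ref count 1 already used up (1/1) -> clipped, no match (matches: 2)
  'sings' -> in reference (ref count 4, used 1/4) -> match (matches: 3)
  'sings' -> in reference (ref count 4, used 2/4) -> match (matches: 4)
  'sings' -> in reference (ref count 4, used 3/4) -> match (matches: 5)
  'fox' -> in reference (ref count 2, used 2/2) -> match (matches: 6)
  'sleeps' -> in reference (ref count 3, used 1/3) -> match (matches: 7)
Clipped matches: 7, Candidate length: 10
Precision = 7/10

7/10


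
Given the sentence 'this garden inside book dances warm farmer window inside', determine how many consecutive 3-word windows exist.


Word trigrams from [9] words:
  Trigram 1: (this garden inside)
  Trigram 2: (garden inside book)
  Trigram 3: (inside book dances)
  Trigram 4: (book dances warm)
  Trigram 5: (dances warm farmer)
  Trigram 6: (warm farmer window)
  Trigram 7: (farmer window inside)
Total word trigrams: 9 - 2 = 7

7


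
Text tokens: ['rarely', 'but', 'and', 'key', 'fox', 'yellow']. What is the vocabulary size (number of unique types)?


Listing all tokens and tracking unique types:
  Token 1: 'rarely' -> NEW (unique so far: 1)
  Token 2: 'but' -> NEW (unique so far: 2)
  Token 3: 'and' -> NEW (unique so far: 3)
  Token 4: 'key' -> NEW (unique so far: 4)
  Token 5: 'fox' -> NEW (unique so far: 5)
  Token 6: 'yellow' -> NEW (unique so far: 6)
Unique types: ('and', 'but', 'fox', 'key', 'rarely', 'yellow')
Vocabulary size: 6

6


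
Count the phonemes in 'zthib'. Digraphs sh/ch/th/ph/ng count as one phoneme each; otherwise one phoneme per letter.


Parsing 'zthib' greedily, digraphs first:
  'z' -> consonant phoneme (phonemes so far: 1)
  'th' -> digraph (1 consonant phoneme) (phonemes so far: 2)
  'i' -> vowel phoneme (phonemes so far: 3)
  'b' -> consonant phoneme (phonemes so far: 4)
Total phonemes: 4

4


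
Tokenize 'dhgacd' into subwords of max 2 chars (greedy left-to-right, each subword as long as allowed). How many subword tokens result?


'dhgacd' has 6 characters.
Chunking with max size 2:
  Chunk 1: 'dh' (positions 0-1)
  Chunk 2: 'ga' (positions 2-3)
  Chunk 3: 'cd' (positions 4-5)
Total chunks: ceil(6 / 2) = 3

3


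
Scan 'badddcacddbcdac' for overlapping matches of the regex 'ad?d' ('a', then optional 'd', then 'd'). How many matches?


Pattern: ad?d means 'a', then optional 'd', then 'd'.
Scanning 'badddcacddbcdac' position-by-position:
  Pos 0: window 'bad' -> no
  Pos 1: window 'add' -> MATCH
  Pos 2: window 'ddd' -> no
  Pos 3: window 'ddc' -> no
  Pos 4: window 'dca' -> no
  Pos 5: window 'cac' -> no
  Pos 6: window 'acd' -> no
  Pos 7: window 'cdd' -> no
  Pos 8: window 'ddb' -> no
  Pos 9: window 'dbc' -> no
  Pos 10: window 'bcd' -> no
  Pos 11: window 'cda' -> no
  Pos 12: window 'dac' -> no
  Pos 13: window 'ac' -> no
  Pos 14: window 'c' -> no
Total matches: 1

1


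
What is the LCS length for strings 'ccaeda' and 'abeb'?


DP table for LCS of 'ccaeda' and 'abeb':
       a  b  e  b
    0  0  0  0  0
  c 0  0  0  0  0
  c 0  0  0  0  0
  a 0  1  1  1  1
  e 0  1  1  2  2
  d 0  1  1  2  2
  a 0  1  1  2  2
LCS: 'ae'
LCS length = 2

2


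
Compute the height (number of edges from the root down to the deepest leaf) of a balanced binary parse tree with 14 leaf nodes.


In a balanced binary tree with n leaves the deepest leaf is ceil(log2(n)) edges below the root.
log2(14) = 3.8074
ceil(3.8074) = 4
height (edges) = 4

4


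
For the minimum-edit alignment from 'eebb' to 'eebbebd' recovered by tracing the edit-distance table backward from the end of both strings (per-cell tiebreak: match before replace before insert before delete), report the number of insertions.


Edit distance = 3. Backtracking from cell (4, 7) with preference match > replace > insert > delete,
then listing the resulting alignment 'eebb' -> 'eebbebd' left to right:
  Step 1: keep 'e'
  Step 2: keep 'e'
  Step 3: insert 'b' [insertion #1]
  Step 4: keep 'b'
  Step 5: insert 'e' [insertion #2]
  Step 6: keep 'b'
  Step 7: insert 'd' [insertion #3]
Total insertions: 3

3


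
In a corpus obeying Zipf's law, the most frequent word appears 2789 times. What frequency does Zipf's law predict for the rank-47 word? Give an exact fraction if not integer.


Zipf's law: freq(rank) = f1 / rank
f1 = 2789, rank = 47
freq = 2789 / 47
GCD(2789, 47) = 1
Simplified: 2789/47

2789/47


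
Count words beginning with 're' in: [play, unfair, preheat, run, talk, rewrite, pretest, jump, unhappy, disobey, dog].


Checking each word for prefix 're':
  'play' -> no (count: 0)
  'unfair' -> no (count: 0)
  'preheat' -> no (count: 0)
  'run' -> no (count: 0)
  'talk' -> no (count: 0)
  'rewrite' -> YES, starts with 're' (count: 1)
  'pretest' -> no (count: 1)
  'jump' -> no (count: 1)
  'unhappy' -> no (count: 1)
  'disobey' -> no (count: 1)
  'dog' -> no (count: 1)
Total with prefix 're': 1

1


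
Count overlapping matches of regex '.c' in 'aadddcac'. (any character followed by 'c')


Pattern: .c means any character followed by 'c'.
Scanning 'aadddcac' position-by-position:
  Pos 0: window 'aa' -> no
  Pos 1: window 'ad' -> no
  Pos 2: window 'dd' -> no
  Pos 3: window 'dd' -> no
  Pos 4: window 'dc' -> MATCH
  Pos 5: window 'ca' -> no
  Pos 6: window 'ac' -> MATCH
  Pos 7: window 'c' -> no
Total matches: 2

2


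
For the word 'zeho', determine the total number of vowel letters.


Scanning each character of 'zeho':
  Position 1: 'z' -> consonant (running count: 0)
  Position 2: 'e' -> vowel (running count: 1)
  Position 3: 'h' -> consonant (running count: 1)
  Position 4: 'o' -> vowel (running count: 2)
Total vowels: 2

2


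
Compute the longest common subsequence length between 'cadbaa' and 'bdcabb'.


DP table for LCS of 'cadbaa' and 'bdcabb':
       b  d  c  a  b  b
    0  0  0  0  0  0  0
  c 0  0  0  1  1  1  1
  a 0  0  0  1  2  2  2
  d 0  0  1  1  2  2  2
  b 0  1  1  1  2  3  3
  a 0  1  1  1  2  3  3
  a 0  1  1  1  2  3  3
LCS: 'cab'
LCS length = 3

3


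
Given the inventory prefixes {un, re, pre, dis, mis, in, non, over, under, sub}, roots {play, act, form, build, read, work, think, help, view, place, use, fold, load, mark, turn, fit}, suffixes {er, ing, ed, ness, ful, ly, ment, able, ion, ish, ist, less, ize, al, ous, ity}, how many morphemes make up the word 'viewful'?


Segmenting 'viewful' against the inventory:
  'view' -> root (morpheme 1)
  'ful' -> suffix (morpheme 2)
Total morphemes: 2

2


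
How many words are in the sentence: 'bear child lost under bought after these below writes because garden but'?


Counting words by splitting on spaces:
  Word 1: 'bear'
  Word 2: 'child'
  Word 3: 'lost'
  Word 4: 'under'
  Word 5: 'bought'
  Word 6: 'after'
  Word 7: 'these'
  Word 8: 'below'
  Word 9: 'writes'
  Word 10: 'because'
  Word 11: 'garden'
  Word 12: 'but'
Total words: 12

12


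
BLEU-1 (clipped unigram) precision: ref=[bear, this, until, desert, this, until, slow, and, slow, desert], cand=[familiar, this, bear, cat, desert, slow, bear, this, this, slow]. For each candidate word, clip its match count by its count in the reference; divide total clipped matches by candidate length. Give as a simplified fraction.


Reference word counts: {'and': 1, 'bear': 1, 'desert': 2, 'slow': 2, 'this': 2, 'until': 2}
Checking each candidate word (with clipping):
  'familiar' -> not in reference -> no match (matches: 0)
  'this' -> in reference (ref count 2, used 1/2) -> match (matches: 1)
  'bear' -> in reference (ref count 1, used 1/1) -> match (matches: 2)
  'cat' -> not in reference -> no match (matches: 2)
  'desert' -> in reference (ref count 2, used 1/2) -> match (matches: 3)
  'slow' -> in reference (ref count 2, used 1/2) -> match (matches: 4)
  'bear' -> ref count 1 already used up (1/1) -> clipped, no match (matches: 4)
  'this' -> in reference (ref count 2, used 2/2) -> match (matches: 5)
  'this' -> ref count 2 already used up (2/2) -> clipped, no match (matches: 5)
  'slow' -> in reference (ref count 2, used 2/2) -> match (matches: 6)
Clipped matches: 6, Candidate length: 10
Precision = 6/10 = 3/5

3/5


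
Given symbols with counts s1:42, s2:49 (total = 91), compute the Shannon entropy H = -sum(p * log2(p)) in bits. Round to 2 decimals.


Computing entropy H = -sum(p_i * log2(p_i)):
  s1: p = 42/91 = 0.4615, -p*log2(p) = 0.5148
  s2: p = 49/91 = 0.5385, -p*log2(p) = 0.4809
H = sum of terms = 0.9957
Rounded to 2 decimals: 1.00

1.00


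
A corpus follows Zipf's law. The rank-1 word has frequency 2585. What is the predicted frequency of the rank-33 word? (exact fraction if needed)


Zipf's law: freq(rank) = f1 / rank
f1 = 2585, rank = 33
freq = 2585 / 33
GCD(2585, 33) = 11
Simplified: 235/3

235/3


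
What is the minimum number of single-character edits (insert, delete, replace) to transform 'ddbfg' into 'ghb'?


Building DP table for s1='ddbfg' (len 5) and s2='ghb' (len 3):
       g  h  b
    0  1  2  3
  d 1  1  2  3
  d 2  2  2  3
  b 3  3  3  2
  f 4  4  4  3
  g 5  4  5  4
Edit distance = dp[5][3] = 4

4


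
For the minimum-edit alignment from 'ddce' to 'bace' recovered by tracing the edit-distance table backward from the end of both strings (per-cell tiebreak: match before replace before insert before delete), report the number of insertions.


Edit distance = 2. Backtracking from cell (4, 4) with preference match > replace > insert > delete,
then listing the resulting alignment 'ddce' -> 'bace' left to right:
  Step 1: replace d->b
  Step 2: replace d->a
  Step 3: keep 'c'
  Step 4: keep 'e'
Total insertions: 0

0


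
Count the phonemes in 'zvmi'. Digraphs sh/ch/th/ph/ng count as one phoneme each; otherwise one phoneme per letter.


Parsing 'zvmi' greedily, digraphs first:
  'z' -> consonant phoneme (phonemes so far: 1)
  'v' -> consonant phoneme (phonemes so far: 2)
  'm' -> consonant phoneme (phonemes so far: 3)
  'i' -> vowel phoneme (phonemes so far: 4)
Total phonemes: 4

4


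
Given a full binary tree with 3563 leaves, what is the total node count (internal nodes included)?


Leaf nodes (terminals): 3563
Internal nodes = n - 1 = 3563 - 1 = 3562
Total = leaves + internal = 3563 + 3562 = 7125

7125


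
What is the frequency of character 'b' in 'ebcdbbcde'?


Scanning 'ebcdbbcde' for 'b':
  Position 1: 'b' -> MATCH (count: 1)
  Position 4: 'b' -> MATCH (count: 2)
  Position 5: 'b' -> MATCH (count: 3)
Total occurrences of 'b': 3

3


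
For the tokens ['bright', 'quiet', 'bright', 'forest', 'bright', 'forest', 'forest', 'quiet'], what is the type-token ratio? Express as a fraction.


Tokens: 8
Unique types: ('bright', 'forest', 'quiet') = 3
TTR = 3/8
Already in lowest terms.

3/8


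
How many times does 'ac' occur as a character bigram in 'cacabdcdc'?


Scanning 'cacabdcdc' for bigram 'ac':
  Position 0: 'ca' -> no
  Position 1: 'ac' -> MATCH
  Position 2: 'ca' -> no
  Position 3: 'ab' -> no
  Position 4: 'bd' -> no
  Position 5: 'dc' -> no
  Position 6: 'cd' -> no
  Position 7: 'dc' -> no
Total matches: 1

1


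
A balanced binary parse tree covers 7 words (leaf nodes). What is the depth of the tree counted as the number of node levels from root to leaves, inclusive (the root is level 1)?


In a balanced binary tree with n leaves the deepest leaf is ceil(log2(n)) edges below the root,
so counting node levels inclusive of root and leaves gives ceil(log2(n)) + 1 levels.
log2(7) = 2.8074
ceil(2.8074) = 3
levels = 3 + 1 = 4

4


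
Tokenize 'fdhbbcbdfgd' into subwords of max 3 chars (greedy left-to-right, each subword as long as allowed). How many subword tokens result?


'fdhbbcbdfgd' has 11 characters.
Chunking with max size 3:
  Chunk 1: 'fdh' (positions 0-2)
  Chunk 2: 'bbc' (positions 3-5)
  Chunk 3: 'bdf' (positions 6-8)
  Chunk 4: 'gd' (positions 9-10)
Total chunks: ceil(11 / 3) = 4

4


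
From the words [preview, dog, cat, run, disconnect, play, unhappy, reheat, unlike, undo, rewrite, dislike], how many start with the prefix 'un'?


Checking each word for prefix 'un':
  'preview' -> no (count: 0)
  'dog' -> no (count: 0)
  'cat' -> no (count: 0)
  'run' -> no (count: 0)
  'disconnect' -> no (count: 0)
  'play' -> no (count: 0)
  'unhappy' -> YES, starts with 'un' (count: 1)
  'reheat' -> no (count: 1)
  'unlike' -> YES, starts with 'un' (count: 2)
  'undo' -> YES, starts with 'un' (count: 3)
  'rewrite' -> no (count: 3)
  'dislike' -> no (count: 3)
Total with prefix 'un': 3

3


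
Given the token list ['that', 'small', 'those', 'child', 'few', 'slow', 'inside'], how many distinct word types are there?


Listing all tokens and tracking unique types:
  Token 1: 'that' -> NEW (unique so far: 1)
  Token 2: 'small' -> NEW (unique so far: 2)
  Token 3: 'those' -> NEW (unique so far: 3)
  Token 4: 'child' -> NEW (unique so far: 4)
  Token 5: 'few' -> NEW (unique so far: 5)
  Token 6: 'slow' -> NEW (unique so far: 6)
  Token 7: 'inside' -> NEW (unique so far: 7)
Unique types: ('child', 'few', 'inside', 'slow', 'small', 'that', 'those')
Vocabulary size: 7

7


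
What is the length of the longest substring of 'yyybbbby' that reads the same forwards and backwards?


Scanning 'yyybbbby' for palindromic substrings.
Substring at positions 2-7: 'ybbbby'.
Check: reverse('ybbbby') = 'ybbbby' -> palindrome confirmed.
Neighbouring characters ('y' / '-') break symmetry, so it cannot extend further.
No longer palindromic substring exists; longest length = 6

6


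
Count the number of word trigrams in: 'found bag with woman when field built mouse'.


Word trigrams from [8] words:
  Trigram 1: (found bag with)
  Trigram 2: (bag with woman)
  Trigram 3: (with woman when)
  Trigram 4: (woman when field)
  Trigram 5: (when field built)
  Trigram 6: (field built mouse)
Total word trigrams: 8 - 2 = 6

6


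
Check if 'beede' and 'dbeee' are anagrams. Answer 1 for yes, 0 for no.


Sort characters of 'beede': 'bdeee'
Sort characters of 'dbeee': 'bdeee'
Sorted forms match -> they ARE anagrams
Result: 1

1


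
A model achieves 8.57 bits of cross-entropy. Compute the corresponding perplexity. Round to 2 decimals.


Perplexity formula: PP = 2^H
H = 8.57
PP = 2^8.57
Decompose: 2^8.57 = 2^8 * 2^0.57
2^8 = 256, 2^0.57 ~ 1.4845236
PP ~ 256 * 1.4845236 = 380.0380416
Rounded to 2 decimals: 380.04

380.04


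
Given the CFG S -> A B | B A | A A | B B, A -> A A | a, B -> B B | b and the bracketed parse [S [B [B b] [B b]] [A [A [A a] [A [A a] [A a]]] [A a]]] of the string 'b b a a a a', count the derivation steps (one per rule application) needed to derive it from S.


Every bracketed nonterminal node [X ...] in the tree is produced by exactly one rule application.
Reading the tree off as a leftmost derivation:
  Step 1: S  =>  B A   (applied S -> B A)
  Step 2: B A  =>  B B A   (applied B -> B B)
  Step 3: B B A  =>  b B A   (applied B -> b)
  Step 4: b B A  =>  b b A   (applied B -> b)
  Step 5: b b A  =>  b b A A   (applied A -> A A)
  Step 6: b b A A  =>  b b A A A   (applied A -> A A)
  Step 7: b b A A A  =>  b b a A A   (applied A -> a)
  Step 8: b b a A A  =>  b b a A A A   (applied A -> A A)
  Step 9: b b a A A A  =>  b b a a A A   (applied A -> a)
  Step 10: b b a a A A  =>  b b a a a A   (applied A -> a)
  Step 11: b b a a a A  =>  b b a a a a   (applied A -> a)
Final yield: b b a a a a
Total rewrite steps: 11

11


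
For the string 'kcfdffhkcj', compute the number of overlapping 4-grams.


String 'kcfdffhkcj' has length L = 10.
Number of overlapping n-grams = L - n + 1
Substituting: 10 - 4 + 1 = 7

7


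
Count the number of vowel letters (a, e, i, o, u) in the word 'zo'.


Scanning each character of 'zo':
  Position 1: 'z' -> consonant (running count: 0)
  Position 2: 'o' -> vowel (running count: 1)
Total vowels: 1

1


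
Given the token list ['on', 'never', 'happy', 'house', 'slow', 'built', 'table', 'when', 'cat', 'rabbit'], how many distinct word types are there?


Listing all tokens and tracking unique types:
  Token 1: 'on' -> NEW (unique so far: 1)
  Token 2: 'never' -> NEW (unique so far: 2)
  Token 3: 'happy' -> NEW (unique so far: 3)
  Token 4: 'house' -> NEW (unique so far: 4)
  Token 5: 'slow' -> NEW (unique so far: 5)
  Token 6: 'built' -> NEW (unique so far: 6)
  Token 7: 'table' -> NEW (unique so far: 7)
  Token 8: 'when' -> NEW (unique so far: 8)
  Token 9: 'cat' -> NEW (unique so far: 9)
  Token 10: 'rabbit' -> NEW (unique so far: 10)
Unique types: ('built', 'cat', 'happy', 'house', 'never', 'on', 'rabbit', 'slow', 'table', 'when')
Vocabulary size: 10

10


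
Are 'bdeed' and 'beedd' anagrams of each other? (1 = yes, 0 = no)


Sort characters of 'bdeed': 'bddee'
Sort characters of 'beedd': 'bddee'
Sorted forms match -> they ARE anagrams
Result: 1

1


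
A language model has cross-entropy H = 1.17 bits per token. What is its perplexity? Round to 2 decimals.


Perplexity formula: PP = 2^H
H = 1.17
PP = 2^1.17
Decompose: 2^1.17 = 2^1 * 2^0.17
2^1 = 2, 2^0.17 ~ 1.1250585
PP ~ 2 * 1.1250585 = 2.2501170
Rounded to 2 decimals: 2.25

2.25


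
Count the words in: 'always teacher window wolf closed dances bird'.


Counting words by splitting on spaces:
  Word 1: 'always'
  Word 2: 'teacher'
  Word 3: 'window'
  Word 4: 'wolf'
  Word 5: 'closed'
  Word 6: 'dances'
  Word 7: 'bird'
Total words: 7

7


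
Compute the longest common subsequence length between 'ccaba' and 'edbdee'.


DP table for LCS of 'ccaba' and 'edbdee':
       e  d  b  d  e  e
    0  0  0  0  0  0  0
  c 0  0  0  0  0  0  0
  c 0  0  0  0  0  0  0
  a 0  0  0  0  0  0  0
  b 0  0  0  1  1  1  1
  a 0  0  0  1  1  1  1
LCS: 'b'
LCS length = 1

1


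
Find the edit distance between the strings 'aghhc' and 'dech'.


Building DP table for s1='aghhc' (len 5) and s2='dech' (len 4):
       d  e  c  h
    0  1  2  3  4
  a 1  1  2  3  4
  g 2  2  2  3  4
  h 3  3  3  3  3
  h 4  4  4  4  3
  c 5  5  5  4  4
Edit distance = dp[5][4] = 4

4


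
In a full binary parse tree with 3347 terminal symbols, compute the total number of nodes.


Leaf nodes (terminals): 3347
Internal nodes = n - 1 = 3347 - 1 = 3346
Total = leaves + internal = 3347 + 3346 = 6693

6693


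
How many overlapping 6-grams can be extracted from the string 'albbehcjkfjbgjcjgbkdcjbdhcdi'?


String 'albbehcjkfjbgjcjgbkdcjbdhcdi' has length L = 28.
Number of overlapping n-grams = L - n + 1
Substituting: 28 - 6 + 1 = 23

23


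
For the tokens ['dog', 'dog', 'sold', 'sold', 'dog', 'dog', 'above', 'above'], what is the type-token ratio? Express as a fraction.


Tokens: 8
Unique types: ('above', 'dog', 'sold') = 3
TTR = 3/8
Already in lowest terms.

3/8


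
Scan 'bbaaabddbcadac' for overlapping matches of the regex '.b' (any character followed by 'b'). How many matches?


Pattern: .b means any character followed by 'b'.
Scanning 'bbaaabddbcadac' position-by-position:
  Pos 0: window 'bb' -> MATCH
  Pos 1: window 'ba' -> no
  Pos 2: window 'aa' -> no
  Pos 3: window 'aa' -> no
  Pos 4: window 'ab' -> MATCH
  Pos 5: window 'bd' -> no
  Pos 6: window 'dd' -> no
  Pos 7: window 'db' -> MATCH
  Pos 8: window 'bc' -> no
  Pos 9: window 'ca' -> no
  Pos 10: window 'ad' -> no
  Pos 11: window 'da' -> no
  Pos 12: window 'ac' -> no
  Pos 13: window 'c' -> no
Total matches: 3

3


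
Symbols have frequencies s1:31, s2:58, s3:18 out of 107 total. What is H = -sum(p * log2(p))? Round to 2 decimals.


Computing entropy H = -sum(p_i * log2(p_i)):
  s1: p = 31/107 = 0.2897, -p*log2(p) = 0.5178
  s2: p = 58/107 = 0.5421, -p*log2(p) = 0.4789
  s3: p = 18/107 = 0.1682, -p*log2(p) = 0.4326
H = sum of terms = 1.4293
Rounded to 2 decimals: 1.43

1.43


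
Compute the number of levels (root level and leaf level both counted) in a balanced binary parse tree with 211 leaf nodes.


In a balanced binary tree with n leaves the deepest leaf is ceil(log2(n)) edges below the root,
so counting node levels inclusive of root and leaves gives ceil(log2(n)) + 1 levels.
log2(211) = 7.7211
ceil(7.7211) = 8
levels = 8 + 1 = 9

9


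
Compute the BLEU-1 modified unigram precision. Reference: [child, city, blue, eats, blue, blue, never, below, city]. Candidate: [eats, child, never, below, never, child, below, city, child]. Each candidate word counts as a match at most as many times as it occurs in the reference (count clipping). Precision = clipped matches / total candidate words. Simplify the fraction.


Reference word counts: {'below': 1, 'blue': 3, 'child': 1, 'city': 2, 'eats': 1, 'never': 1}
Checking each candidate word (with clipping):
  'eats' -> in reference (ref count 1, used 1/1) -> match (matches: 1)
  'child' -> in reference (ref count 1, used 1/1) -> match (matches: 2)
  'never' -> in reference (ref count 1, used 1/1) -> match (matches: 3)
  'below' -> in reference (ref count 1, used 1/1) -> match (matches: 4)
  'never' -> ref count 1 already used up (1/1) -> clipped, no match (matches: 4)
  'child' -> ref count 1 already used up (1/1) -> clipped, no match (matches: 4)
  'below' -> ref count 1 already used up (1/1) -> clipped, no match (matches: 4)
  'city' -> in reference (ref count 2, used 1/2) -> match (matches: 5)
  'child' -> ref count 1 already used up (1/1) -> clipped, no match (matches: 5)
Clipped matches: 5, Candidate length: 9
Precision = 5/9

5/9


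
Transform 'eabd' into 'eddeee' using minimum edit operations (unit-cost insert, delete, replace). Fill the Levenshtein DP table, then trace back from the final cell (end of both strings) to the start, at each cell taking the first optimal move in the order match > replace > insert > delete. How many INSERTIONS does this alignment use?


Edit distance = 5. Backtracking from cell (4, 6) with preference match > replace > insert > delete,
then listing the resulting alignment 'eabd' -> 'eddeee' left to right:
  Step 1: keep 'e'
  Step 2: insert 'd' [insertion #1]
  Step 3: insert 'd' [insertion #2]
  Step 4: replace a->e
  Step 5: replace b->e
  Step 6: replace d->e
Total insertions: 2

2


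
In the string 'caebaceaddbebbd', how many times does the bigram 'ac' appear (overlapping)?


Scanning 'caebaceaddbebbd' for bigram 'ac':
  Position 0: 'ca' -> no
  Position 1: 'ae' -> no
  Position 2: 'eb' -> no
  Position 3: 'ba' -> no
  Position 4: 'ac' -> MATCH
  Position 5: 'ce' -> no
  Position 6: 'ea' -> no
  Position 7: 'ad' -> no
  Position 8: 'dd' -> no
  Position 9: 'db' -> no
  Position 10: 'be' -> no
  Position 11: 'eb' -> no
  Position 12: 'bb' -> no
  Position 13: 'bd' -> no
Total matches: 1

1


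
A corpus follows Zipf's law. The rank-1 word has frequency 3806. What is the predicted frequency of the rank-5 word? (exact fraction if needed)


Zipf's law: freq(rank) = f1 / rank
f1 = 3806, rank = 5
freq = 3806 / 5
GCD(3806, 5) = 1
Simplified: 3806/5

3806/5


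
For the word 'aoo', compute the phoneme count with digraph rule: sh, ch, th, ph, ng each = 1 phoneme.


Parsing 'aoo' greedily, digraphs first:
  'a' -> vowel phoneme (phonemes so far: 1)
  'o' -> vowel phoneme (phonemes so far: 2)
  'o' -> vowel phoneme (phonemes so far: 3)
Total phonemes: 3

3


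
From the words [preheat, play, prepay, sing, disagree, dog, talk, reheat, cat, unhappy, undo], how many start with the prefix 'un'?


Checking each word for prefix 'un':
  'preheat' -> no (count: 0)
  'play' -> no (count: 0)
  'prepay' -> no (count: 0)
  'sing' -> no (count: 0)
  'disagree' -> no (count: 0)
  'dog' -> no (count: 0)
  'talk' -> no (count: 0)
  'reheat' -> no (count: 0)
  'cat' -> no (count: 0)
  'unhappy' -> YES, starts with 'un' (count: 1)
  'undo' -> YES, starts with 'un' (count: 2)
Total with prefix 'un': 2

2


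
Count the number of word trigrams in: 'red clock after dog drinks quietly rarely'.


Word trigrams from [7] words:
  Trigram 1: (red clock after)
  Trigram 2: (clock after dog)
  Trigram 3: (after dog drinks)
  Trigram 4: (dog drinks quietly)
  Trigram 5: (drinks quietly rarely)
Total word trigrams: 7 - 2 = 5

5


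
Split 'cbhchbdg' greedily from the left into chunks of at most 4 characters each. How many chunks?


'cbhchbdg' has 8 characters.
Chunking with max size 4:
  Chunk 1: 'cbhc' (positions 0-3)
  Chunk 2: 'hbdg' (positions 4-7)
Total chunks: ceil(8 / 4) = 2

2


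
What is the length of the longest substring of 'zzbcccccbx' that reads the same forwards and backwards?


Scanning 'zzbcccccbx' for palindromic substrings.
Substring at positions 2-8: 'bcccccb'.
Check: reverse('bcccccb') = 'bcccccb' -> palindrome confirmed.
Neighbouring characters ('z' / 'x') break symmetry, so it cannot extend further.
No longer palindromic substring exists; longest length = 7

7


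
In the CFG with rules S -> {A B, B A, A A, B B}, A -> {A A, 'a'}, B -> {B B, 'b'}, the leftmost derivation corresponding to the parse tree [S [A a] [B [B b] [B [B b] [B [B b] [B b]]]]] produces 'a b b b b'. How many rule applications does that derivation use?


Every bracketed nonterminal node [X ...] in the tree is produced by exactly one rule application.
Reading the tree off as a leftmost derivation:
  Step 1: S  =>  A B   (applied S -> A B)
  Step 2: A B  =>  a B   (applied A -> a)
  Step 3: a B  =>  a B B   (applied B -> B B)
  Step 4: a B B  =>  a b B   (applied B -> b)
  Step 5: a b B  =>  a b B B   (applied B -> B B)
  Step 6: a b B B  =>  a b b B   (applied B -> b)
  Step 7: a b b B  =>  a b b B B   (applied B -> B B)
  Step 8: a b b B B  =>  a b b b B   (applied B -> b)
  Step 9: a b b b B  =>  a b b b b   (applied B -> b)
Final yield: a b b b b
Total rewrite steps: 9

9


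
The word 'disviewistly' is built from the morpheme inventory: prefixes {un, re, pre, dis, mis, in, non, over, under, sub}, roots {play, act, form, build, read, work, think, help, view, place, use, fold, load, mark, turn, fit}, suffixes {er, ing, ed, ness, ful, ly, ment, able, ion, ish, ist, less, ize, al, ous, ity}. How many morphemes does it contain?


Segmenting 'disviewistly' against the inventory:
  'dis' -> prefix (morpheme 1)
  'view' -> root (morpheme 2)
  'ist' -> suffix (morpheme 3)
  'ly' -> suffix (morpheme 4)
Total morphemes: 4

4


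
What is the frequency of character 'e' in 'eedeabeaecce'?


Scanning 'eedeabeaecce' for 'e':
  Position 0: 'e' -> MATCH (count: 1)
  Position 1: 'e' -> MATCH (count: 2)
  Position 3: 'e' -> MATCH (count: 3)
  Position 6: 'e' -> MATCH (count: 4)
  Position 8: 'e' -> MATCH (count: 5)
  Position 11: 'e' -> MATCH (count: 6)
Total occurrences of 'e': 6

6


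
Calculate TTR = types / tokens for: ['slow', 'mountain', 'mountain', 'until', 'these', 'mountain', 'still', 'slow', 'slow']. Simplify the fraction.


Tokens: 9
Unique types: ('mountain', 'slow', 'still', 'these', 'until') = 5
TTR = 5/9
Already in lowest terms.

5/9


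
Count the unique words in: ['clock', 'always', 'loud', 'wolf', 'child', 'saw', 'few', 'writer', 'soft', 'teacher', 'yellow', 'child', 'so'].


Listing all tokens and tracking unique types:
  Token 1: 'clock' -> NEW (unique so far: 1)
  Token 2: 'always' -> NEW (unique so far: 2)
  Token 3: 'loud' -> NEW (unique so far: 3)
  Token 4: 'wolf' -> NEW (unique so far: 4)
  Token 5: 'child' -> NEW (unique so far: 5)
  Token 6: 'saw' -> NEW (unique so far: 6)
  Token 7: 'few' -> NEW (unique so far: 7)
  Token 8: 'writer' -> NEW (unique so far: 8)
  Token 9: 'soft' -> NEW (unique so far: 9)
  Token 10: 'teacher' -> NEW (unique so far: 10)
  Token 11: 'yellow' -> NEW (unique so far: 11)
  Token 12: 'child' -> duplicate (unique so far: 11)
  Token 13: 'so' -> NEW (unique so far: 12)
Unique types: ('always', 'child', 'clock', 'few', 'loud', 'saw', 'so', 'soft', 'teacher', 'wolf', 'writer', 'yellow')
Vocabulary size: 12

12


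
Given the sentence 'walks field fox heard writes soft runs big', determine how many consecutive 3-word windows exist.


Word trigrams from [8] words:
  Trigram 1: (walks field fox)
  Trigram 2: (field fox heard)
  Trigram 3: (fox heard writes)
  Trigram 4: (heard writes soft)
  Trigram 5: (writes soft runs)
  Trigram 6: (soft runs big)
Total word trigrams: 8 - 2 = 6

6


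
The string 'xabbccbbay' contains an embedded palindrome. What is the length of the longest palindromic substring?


Scanning 'xabbccbbay' for palindromic substrings.
Substring at positions 1-8: 'abbccbba'.
Check: reverse('abbccbba') = 'abbccbba' -> palindrome confirmed.
Neighbouring characters ('x' / 'y') break symmetry, so it cannot extend further.
No longer palindromic substring exists; longest length = 8

8


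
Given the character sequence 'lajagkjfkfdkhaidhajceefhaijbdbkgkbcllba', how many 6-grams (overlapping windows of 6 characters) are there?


String 'lajagkjfkfdkhaidhajceefhaijbdbkgkbcllba' has length L = 39.
Number of overlapping n-grams = L - n + 1
Substituting: 39 - 6 + 1 = 34

34


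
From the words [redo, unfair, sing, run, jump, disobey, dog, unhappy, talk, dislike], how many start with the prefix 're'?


Checking each word for prefix 're':
  'redo' -> YES, starts with 're' (count: 1)
  'unfair' -> no (count: 1)
  'sing' -> no (count: 1)
  'run' -> no (count: 1)
  'jump' -> no (count: 1)
  'disobey' -> no (count: 1)
  'dog' -> no (count: 1)
  'unhappy' -> no (count: 1)
  'talk' -> no (count: 1)
  'dislike' -> no (count: 1)
Total with prefix 're': 1

1


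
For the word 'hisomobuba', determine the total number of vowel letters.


Scanning each character of 'hisomobuba':
  Position 1: 'h' -> consonant (running count: 0)
  Position 2: 'i' -> vowel (running count: 1)
  Position 3: 's' -> consonant (running count: 1)
  Position 4: 'o' -> vowel (running count: 2)
  Position 5: 'm' -> consonant (running count: 2)
  Position 6: 'o' -> vowel (running count: 3)
  Position 7: 'b' -> consonant (running count: 3)
  Position 8: 'u' -> vowel (running count: 4)
  Position 9: 'b' -> consonant (running count: 4)
  Position 10: 'a' -> vowel (running count: 5)
Total vowels: 5

5


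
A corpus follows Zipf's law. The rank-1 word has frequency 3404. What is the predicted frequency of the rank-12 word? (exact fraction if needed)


Zipf's law: freq(rank) = f1 / rank
f1 = 3404, rank = 12
freq = 3404 / 12
GCD(3404, 12) = 4
Simplified: 851/3

851/3


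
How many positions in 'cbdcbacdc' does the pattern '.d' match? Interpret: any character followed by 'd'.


Pattern: .d means any character followed by 'd'.
Scanning 'cbdcbacdc' position-by-position:
  Pos 0: window 'cb' -> no
  Pos 1: window 'bd' -> MATCH
  Pos 2: window 'dc' -> no
  Pos 3: window 'cb' -> no
  Pos 4: window 'ba' -> no
  Pos 5: window 'ac' -> no
  Pos 6: window 'cd' -> MATCH
  Pos 7: window 'dc' -> no
  Pos 8: window 'c' -> no
Total matches: 2

2


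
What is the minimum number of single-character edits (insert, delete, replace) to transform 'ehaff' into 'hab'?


Building DP table for s1='ehaff' (len 5) and s2='hab' (len 3):
       h  a  b
    0  1  2  3
  e 1  1  2  3
  h 2  1  2  3
  a 3  2  1  2
  f 4  3  2  2
  f 5  4  3  3
Edit distance = dp[5][3] = 3

3


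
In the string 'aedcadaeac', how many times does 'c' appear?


Scanning 'aedcadaeac' for 'c':
  Position 3: 'c' -> MATCH (count: 1)
  Position 9: 'c' -> MATCH (count: 2)
Total occurrences of 'c': 2

2


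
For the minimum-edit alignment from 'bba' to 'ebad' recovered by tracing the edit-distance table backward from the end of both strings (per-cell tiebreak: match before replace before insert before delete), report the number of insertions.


Edit distance = 2. Backtracking from cell (3, 4) with preference match > replace > insert > delete,
then listing the resulting alignment 'bba' -> 'ebad' left to right:
  Step 1: replace b->e
  Step 2: keep 'b'
  Step 3: keep 'a'
  Step 4: insert 'd' [insertion #1]
Total insertions: 1

1


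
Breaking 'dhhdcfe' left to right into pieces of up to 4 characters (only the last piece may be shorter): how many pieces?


'dhhdcfe' has 7 characters.
Chunking with max size 4:
  Chunk 1: 'dhhd' (positions 0-3)
  Chunk 2: 'cfe' (positions 4-6)
Total chunks: ceil(7 / 4) = 2

2


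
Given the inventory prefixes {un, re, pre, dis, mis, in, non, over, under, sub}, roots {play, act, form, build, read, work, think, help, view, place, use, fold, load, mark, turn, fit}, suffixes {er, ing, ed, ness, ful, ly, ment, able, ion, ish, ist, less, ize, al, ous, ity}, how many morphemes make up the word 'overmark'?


Segmenting 'overmark' against the inventory:
  'over' -> prefix (morpheme 1)
  'mark' -> root (morpheme 2)
Total morphemes: 2

2


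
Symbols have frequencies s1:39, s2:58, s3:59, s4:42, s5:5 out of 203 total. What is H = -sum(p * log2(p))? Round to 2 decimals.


Computing entropy H = -sum(p_i * log2(p_i)):
  s1: p = 39/203 = 0.1921, -p*log2(p) = 0.4572
  s2: p = 58/203 = 0.2857, -p*log2(p) = 0.5164
  s3: p = 59/203 = 0.2906, -p*log2(p) = 0.5181
  s4: p = 42/203 = 0.2069, -p*log2(p) = 0.4703
  s5: p = 5/203 = 0.0246, -p*log2(p) = 0.1316
H = sum of terms = 2.0936
Rounded to 2 decimals: 2.09

2.09


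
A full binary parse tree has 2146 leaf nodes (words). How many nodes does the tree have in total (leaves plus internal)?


Leaf nodes (terminals): 2146
Internal nodes = n - 1 = 2146 - 1 = 2145
Total = leaves + internal = 2146 + 2145 = 4291

4291


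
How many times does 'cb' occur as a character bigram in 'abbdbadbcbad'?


Scanning 'abbdbadbcbad' for bigram 'cb':
  Position 0: 'ab' -> no
  Position 1: 'bb' -> no
  Position 2: 'bd' -> no
  Position 3: 'db' -> no
  Position 4: 'ba' -> no
  Position 5: 'ad' -> no
  Position 6: 'db' -> no
  Position 7: 'bc' -> no
  Position 8: 'cb' -> MATCH
  Position 9: 'ba' -> no
  Position 10: 'ad' -> no
Total matches: 1

1


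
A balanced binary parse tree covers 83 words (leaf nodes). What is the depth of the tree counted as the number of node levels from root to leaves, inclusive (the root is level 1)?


In a balanced binary tree with n leaves the deepest leaf is ceil(log2(n)) edges below the root,
so counting node levels inclusive of root and leaves gives ceil(log2(n)) + 1 levels.
log2(83) = 6.3750
ceil(6.3750) = 7
levels = 7 + 1 = 8

8


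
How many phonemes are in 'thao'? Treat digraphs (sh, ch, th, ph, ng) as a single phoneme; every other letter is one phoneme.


Parsing 'thao' greedily, digraphs first:
  'th' -> digraph (1 consonant phoneme) (phonemes so far: 1)
  'a' -> vowel phoneme (phonemes so far: 2)
  'o' -> vowel phoneme (phonemes so far: 3)
Total phonemes: 3

3
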